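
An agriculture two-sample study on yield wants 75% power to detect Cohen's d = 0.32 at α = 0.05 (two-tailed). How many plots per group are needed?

z_{α/2} = 1.96, z_β = Φ⁻¹(0.75) = 0.674. For small effect (d = 0.32): n per group = 2(z_{α/2} + z_β)²/d² = 2(1.96 + 0.674)²/0.32² = 135.5 → 136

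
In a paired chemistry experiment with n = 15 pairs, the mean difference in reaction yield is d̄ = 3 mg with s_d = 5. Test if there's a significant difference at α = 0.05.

t = d̄/(s_d/√n) = 3/(5/√15) = 2.324. df = 14, critical t = ±2.145. Reject H₀.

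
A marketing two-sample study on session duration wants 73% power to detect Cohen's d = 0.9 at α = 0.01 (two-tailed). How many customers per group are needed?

z_{α/2} = 2.576, z_β = Φ⁻¹(0.73) = 0.613. For large effect (d = 0.9): n per group = 2(z_{α/2} + z_β)²/d² = 2(2.576 + 0.613)²/0.9² = 25.1 → 26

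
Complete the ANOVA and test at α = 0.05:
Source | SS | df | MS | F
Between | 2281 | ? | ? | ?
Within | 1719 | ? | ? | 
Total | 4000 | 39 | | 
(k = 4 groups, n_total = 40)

df_between = 3, df_within = 36. MS_between = 760.33, MS_within = 47.75. F = 15.923, F_crit ≈ 2.866. Reject H₀.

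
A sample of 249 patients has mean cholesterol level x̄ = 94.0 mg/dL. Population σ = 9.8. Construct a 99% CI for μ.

CI = x̄ ± z*(σ/√n) = 94.0 ± 2.576(9.8/√249) = 94.0 ± 1.6 = (92.4, 95.6)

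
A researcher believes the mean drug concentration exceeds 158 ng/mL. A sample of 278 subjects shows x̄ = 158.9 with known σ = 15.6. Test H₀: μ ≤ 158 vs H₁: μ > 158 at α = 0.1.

z = 0.962. Critical value: 1.28. Fail to reject H₀.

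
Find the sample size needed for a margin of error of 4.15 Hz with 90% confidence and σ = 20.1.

n = (z*σ/E)² = (1.645×20.1/4.15)² = 63.5 → n = 64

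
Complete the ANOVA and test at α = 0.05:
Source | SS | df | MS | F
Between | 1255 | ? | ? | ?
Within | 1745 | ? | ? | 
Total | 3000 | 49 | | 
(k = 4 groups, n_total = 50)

df_between = 3, df_within = 46. MS_between = 418.33, MS_within = 37.93. F = 11.028, F_crit ≈ 2.807. Reject H₀.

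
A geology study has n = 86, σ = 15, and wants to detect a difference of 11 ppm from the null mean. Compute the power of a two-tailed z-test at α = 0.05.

SE = σ/√n = 15/√86 = 1.617. Non-centrality λ = d/SE = 11/1.617 = 6.801. Power ≈ Φ(λ - z_{α/2}) = Φ(6.801 - 1.96) = Φ(4.841) = 1.0.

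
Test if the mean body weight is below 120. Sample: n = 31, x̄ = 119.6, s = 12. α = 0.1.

t = (119.6 - 120)/(12/√31) = -0.186, df = 30. Critical t = -1.31. Fail to reject H₀.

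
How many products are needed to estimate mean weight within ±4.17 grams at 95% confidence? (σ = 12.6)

n = (z*σ/E)² = (1.96×12.6/4.17)² = 35.1 → n = 36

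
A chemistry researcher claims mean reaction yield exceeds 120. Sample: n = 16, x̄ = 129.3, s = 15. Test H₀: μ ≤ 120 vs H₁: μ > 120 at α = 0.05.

t = (129.3 - 120)/(15/√16) = 2.48, df = 15. Critical t = 1.753. Reject H₀.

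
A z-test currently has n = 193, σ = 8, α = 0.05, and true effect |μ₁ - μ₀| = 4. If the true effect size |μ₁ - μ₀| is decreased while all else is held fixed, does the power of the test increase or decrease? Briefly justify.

Power decreases: a smaller true effect decreases the non-centrality λ = |μ₁ - μ₀|/(σ/√n).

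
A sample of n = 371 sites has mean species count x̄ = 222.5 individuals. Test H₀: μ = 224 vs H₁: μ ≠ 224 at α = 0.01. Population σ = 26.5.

z = (x̄ - μ₀)/(σ/√n) = (222.5 - 224)/(26.5/√371) = -1.09. Critical value: ±2.576. Since |-1.09| ≤ 2.576, Fail to reject H₀.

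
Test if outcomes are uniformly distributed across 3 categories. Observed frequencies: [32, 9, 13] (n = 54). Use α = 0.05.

Expected = 18 each. χ² = Σ(O-E)²/E = 16.778. df = 2, critical value = 5.991. Reject H₀.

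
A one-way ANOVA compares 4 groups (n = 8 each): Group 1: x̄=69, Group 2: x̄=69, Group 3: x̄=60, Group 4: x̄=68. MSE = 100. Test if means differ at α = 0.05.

Grand mean = 66.5. SS_between = 456.0, MS_between = 152.0. F = 1.52, F_crit ≈ 2.947. Fail to reject H₀.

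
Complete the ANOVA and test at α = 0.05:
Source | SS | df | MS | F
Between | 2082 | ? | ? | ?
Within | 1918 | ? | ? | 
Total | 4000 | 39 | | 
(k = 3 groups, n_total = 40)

df_between = 2, df_within = 37. MS_between = 1041.0, MS_within = 51.84. F = 20.082, F_crit ≈ 3.252. Reject H₀.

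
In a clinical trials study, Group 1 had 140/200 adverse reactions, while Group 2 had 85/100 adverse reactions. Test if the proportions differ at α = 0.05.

p̂₁ = 0.7, p̂₂ = 0.85, pooled p̂ = 0.75. z = -2.828. Critical: ±1.96. Reject H₀.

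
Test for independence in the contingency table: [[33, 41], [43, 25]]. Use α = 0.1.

χ² = 4.95. df = 1, critical = 2.706. Reject H₀. Variables are dependent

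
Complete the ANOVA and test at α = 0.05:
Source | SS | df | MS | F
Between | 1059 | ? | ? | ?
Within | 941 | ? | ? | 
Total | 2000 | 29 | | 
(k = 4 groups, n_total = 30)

df_between = 3, df_within = 26. MS_between = 353.0, MS_within = 36.19. F = 9.753, F_crit ≈ 2.975. Reject H₀.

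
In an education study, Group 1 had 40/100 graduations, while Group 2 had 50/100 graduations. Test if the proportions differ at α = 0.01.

p̂₁ = 0.4, p̂₂ = 0.5, pooled p̂ = 0.45. z = -1.421. Critical: ±2.576. Fail to reject H₀.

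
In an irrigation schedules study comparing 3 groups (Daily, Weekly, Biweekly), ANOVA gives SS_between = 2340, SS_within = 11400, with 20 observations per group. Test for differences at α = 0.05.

df_between = 2, df_within = 57. F = MS_between/MS_within = 1170.0/200.0 = 5.85. F_crit ≈ 3.159. Reject H₀. At least one mean differs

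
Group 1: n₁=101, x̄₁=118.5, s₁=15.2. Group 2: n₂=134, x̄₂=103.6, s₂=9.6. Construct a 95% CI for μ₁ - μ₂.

Difference = 14.9. SE = √(15.2²/101 + 9.6²/134) = 1.725. CI = (11.52, 18.28)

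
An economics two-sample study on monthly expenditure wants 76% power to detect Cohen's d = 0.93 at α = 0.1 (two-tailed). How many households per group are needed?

z_{α/2} = 1.645, z_β = Φ⁻¹(0.76) = 0.706. For large effect (d = 0.93): n per group = 2(z_{α/2} + z_β)²/d² = 2(1.645 + 0.706)²/0.93² = 12.8 → 13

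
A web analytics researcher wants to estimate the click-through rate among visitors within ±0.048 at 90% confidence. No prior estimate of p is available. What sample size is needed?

Conservative approach: use p = 0.5 (maximizes p(1-p) = 0.25). n = z²(0.25)/E² = 1.645²×0.25/0.048² = 293.6 → n = 294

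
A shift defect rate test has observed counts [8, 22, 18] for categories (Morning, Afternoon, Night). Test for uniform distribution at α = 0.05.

Expected = 16 each. χ² = Σ(O-E)²/E = 6.5. df = 2, critical value = 5.991. Reject H₀.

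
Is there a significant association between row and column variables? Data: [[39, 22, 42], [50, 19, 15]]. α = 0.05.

χ² = 12.568. df = 2, critical = 5.991. Reject H₀. Variables are dependent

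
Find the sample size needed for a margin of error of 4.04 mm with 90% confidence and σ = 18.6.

n = (z*σ/E)² = (1.645×18.6/4.04)² = 57.4 → n = 58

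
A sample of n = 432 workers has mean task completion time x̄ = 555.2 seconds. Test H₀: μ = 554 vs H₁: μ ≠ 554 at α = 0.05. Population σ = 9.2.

z = (x̄ - μ₀)/(σ/√n) = (555.2 - 554)/(9.2/√432) = 2.711. Critical value: ±1.96. Since |2.711| > 1.96, Reject H₀.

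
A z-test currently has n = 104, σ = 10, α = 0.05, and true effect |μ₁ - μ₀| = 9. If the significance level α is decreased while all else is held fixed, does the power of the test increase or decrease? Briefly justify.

Power decreases: a smaller α raises the critical value, so less of the H₁ sampling distribution falls in the rejection region.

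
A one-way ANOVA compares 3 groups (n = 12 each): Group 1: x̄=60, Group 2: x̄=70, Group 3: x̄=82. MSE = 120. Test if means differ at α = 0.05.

Grand mean = 70.67. SS_between = 2912.0, MS_between = 1456.0. F = 12.133, F_crit ≈ 3.285. Reject H₀.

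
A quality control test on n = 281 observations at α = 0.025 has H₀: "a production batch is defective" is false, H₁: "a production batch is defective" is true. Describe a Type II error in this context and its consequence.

Type II error: failing to reject H₀ when it is false — concluding that a production batch is defective is not supported when in fact it is. Consequence: shipping a defective batch — faulty products reach customers.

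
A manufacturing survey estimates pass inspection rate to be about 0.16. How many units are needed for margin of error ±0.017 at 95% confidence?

n = z²p(1-p)/E² = 1.96²×0.16×0.84/0.017² = 1786.5 → n = 1787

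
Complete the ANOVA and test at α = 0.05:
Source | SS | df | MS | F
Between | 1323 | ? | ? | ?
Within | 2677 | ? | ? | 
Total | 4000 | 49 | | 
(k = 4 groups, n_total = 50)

df_between = 3, df_within = 46. MS_between = 441.0, MS_within = 58.2. F = 7.578, F_crit ≈ 2.807. Reject H₀.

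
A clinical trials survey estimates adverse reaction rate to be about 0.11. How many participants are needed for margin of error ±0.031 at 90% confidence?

n = z²p(1-p)/E² = 1.645²×0.11×0.89/0.031² = 275.7 → n = 276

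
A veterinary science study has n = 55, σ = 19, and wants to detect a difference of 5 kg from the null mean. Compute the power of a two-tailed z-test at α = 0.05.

SE = σ/√n = 19/√55 = 2.562. Non-centrality λ = d/SE = 5/2.562 = 1.952. Power ≈ Φ(λ - z_{α/2}) = Φ(1.952 - 1.96) = Φ(-0.008) = 0.497.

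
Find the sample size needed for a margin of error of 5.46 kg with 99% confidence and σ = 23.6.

n = (z*σ/E)² = (2.576×23.6/5.46)² = 124.0 → n = 124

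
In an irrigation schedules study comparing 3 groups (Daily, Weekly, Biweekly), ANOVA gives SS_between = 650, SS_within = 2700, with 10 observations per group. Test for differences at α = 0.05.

df_between = 2, df_within = 27. F = MS_between/MS_within = 325.0/100.0 = 3.25. F_crit ≈ 3.354. Fail to reject H₀.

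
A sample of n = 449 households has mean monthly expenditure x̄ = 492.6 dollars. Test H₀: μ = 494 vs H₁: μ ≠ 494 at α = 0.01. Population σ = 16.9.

z = (x̄ - μ₀)/(σ/√n) = (492.6 - 494)/(16.9/√449) = -1.755. Critical value: ±2.576. Since |-1.755| ≤ 2.576, Fail to reject H₀.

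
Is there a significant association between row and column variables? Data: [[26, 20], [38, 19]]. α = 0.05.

χ² = 1.114. df = 1, critical = 3.841. Fail to reject H₀. No evidence of dependence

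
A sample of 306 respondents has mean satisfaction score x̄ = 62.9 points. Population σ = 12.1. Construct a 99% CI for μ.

CI = x̄ ± z*(σ/√n) = 62.9 ± 2.576(12.1/√306) = 62.9 ± 1.78 = (61.12, 64.68)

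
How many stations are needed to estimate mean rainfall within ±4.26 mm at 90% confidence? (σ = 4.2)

n = (z*σ/E)² = (1.645×4.2/4.26)² = 2.6 → n = 3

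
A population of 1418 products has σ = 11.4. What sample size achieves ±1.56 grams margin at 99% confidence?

Without FPC: n₀ = (2.576×11.4/1.56)² = 354.366. With FPC: n = n₀N/(n₀+N-1) = 283.7 → n = 284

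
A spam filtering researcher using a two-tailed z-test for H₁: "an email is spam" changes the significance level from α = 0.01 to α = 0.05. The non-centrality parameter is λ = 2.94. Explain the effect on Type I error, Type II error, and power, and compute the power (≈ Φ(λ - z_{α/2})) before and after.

Increasing α from 0.01 to 0.05:
• Type I error rate increases (α is the Type I rate by definition).
• Critical value moves from z_{α/2} = 2.576 to 1.96, so power = Φ(λ - z_{α/2}) goes from Φ(2.94 - 2.576) = 0.642 to Φ(2.94 - 1.96) = 0.836.
• Type II error rate β = 1 - power therefore decreases (0.358 → 0.164).
Appropriate when false negatives are costly — here, a spam email lands in the inbox.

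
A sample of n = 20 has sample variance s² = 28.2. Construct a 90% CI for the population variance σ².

df = 19. χ²_{0.05} = 30.144, χ²_{0.95} = 10.117. CI for σ² = ((n-1)s²/χ²_{α/2}, (n-1)s²/χ²_{1-α/2}) = (19·28.2/30.144, 19·28.2/10.117) = (17.77, 52.96)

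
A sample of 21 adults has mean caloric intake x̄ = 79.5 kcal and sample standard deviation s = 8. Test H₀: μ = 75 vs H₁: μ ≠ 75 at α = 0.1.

t = (x̄ - μ₀)/(s/√n) = (79.5 - 75)/(8/√21) = 2.578. df = 20, critical t = ±1.725. Reject H₀.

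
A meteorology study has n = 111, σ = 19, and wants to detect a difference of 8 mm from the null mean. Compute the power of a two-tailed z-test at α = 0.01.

SE = σ/√n = 19/√111 = 1.803. Non-centrality λ = d/SE = 8/1.803 = 4.436. Power ≈ Φ(λ - z_{α/2}) = Φ(4.436 - 2.576) = Φ(1.86) = 0.969.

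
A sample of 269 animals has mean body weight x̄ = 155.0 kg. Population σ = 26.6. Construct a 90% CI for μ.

CI = x̄ ± z*(σ/√n) = 155.0 ± 1.645(26.6/√269) = 155.0 ± 2.67 = (152.33, 157.67)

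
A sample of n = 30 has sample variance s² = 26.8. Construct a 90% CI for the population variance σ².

df = 29. χ²_{0.05} = 42.557, χ²_{0.95} = 17.708. CI for σ² = ((n-1)s²/χ²_{α/2}, (n-1)s²/χ²_{1-α/2}) = (29·26.8/42.557, 29·26.8/17.708) = (18.26, 43.89)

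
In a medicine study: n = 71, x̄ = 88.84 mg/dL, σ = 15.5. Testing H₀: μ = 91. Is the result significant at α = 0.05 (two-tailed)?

z = (88.84 - 91)/(15.5/√71) = -1.174. Since |z| ≤ 1.96, not significant at α = 0.05.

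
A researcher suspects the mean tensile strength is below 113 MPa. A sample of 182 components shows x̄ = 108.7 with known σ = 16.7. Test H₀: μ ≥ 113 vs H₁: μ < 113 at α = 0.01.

z = -3.474. Critical value: -2.33. Reject H₀.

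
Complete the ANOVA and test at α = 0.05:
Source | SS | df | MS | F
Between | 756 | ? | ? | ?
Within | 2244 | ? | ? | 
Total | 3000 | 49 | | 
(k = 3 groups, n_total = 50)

df_between = 2, df_within = 47. MS_between = 378.0, MS_within = 47.74. F = 7.917, F_crit ≈ 3.195. Reject H₀.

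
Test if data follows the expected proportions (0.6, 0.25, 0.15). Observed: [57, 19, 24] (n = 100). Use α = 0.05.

Expected: [60.0, 25.0, 15.0]. χ² = 6.99. df = 2, critical = 5.991. Reject H₀.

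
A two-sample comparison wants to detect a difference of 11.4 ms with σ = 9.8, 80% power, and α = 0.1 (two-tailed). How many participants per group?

n per group = 2(z_α/2 + z_β)²σ²/d² = 2×(1.645 + 0.84)²×9.8²/11.4² = 9.1 → n = 10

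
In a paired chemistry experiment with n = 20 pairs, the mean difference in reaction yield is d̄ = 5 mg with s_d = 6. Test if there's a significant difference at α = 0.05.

t = d̄/(s_d/√n) = 5/(6/√20) = 3.727. df = 19, critical t = ±2.093. Reject H₀.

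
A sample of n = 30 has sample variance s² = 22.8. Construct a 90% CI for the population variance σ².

df = 29. χ²_{0.05} = 42.557, χ²_{0.95} = 17.708. CI for σ² = ((n-1)s²/χ²_{α/2}, (n-1)s²/χ²_{1-α/2}) = (29·22.8/42.557, 29·22.8/17.708) = (15.54, 37.34)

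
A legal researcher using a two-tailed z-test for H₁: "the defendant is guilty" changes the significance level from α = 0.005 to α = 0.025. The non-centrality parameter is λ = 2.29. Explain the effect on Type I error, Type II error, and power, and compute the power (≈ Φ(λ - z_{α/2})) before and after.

Increasing α from 0.005 to 0.025:
• Type I error rate increases (α is the Type I rate by definition).
• Critical value moves from z_{α/2} = 2.807 to 2.241, so power = Φ(λ - z_{α/2}) goes from Φ(2.29 - 2.807) = 0.303 to Φ(2.29 - 2.241) = 0.52.
• Type II error rate β = 1 - power therefore decreases (0.697 → 0.48).
Appropriate when false negatives are costly — here, acquitting a guilty person.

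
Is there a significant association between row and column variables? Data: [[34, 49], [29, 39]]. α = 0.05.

χ² = 0.044. df = 1, critical = 3.841. Fail to reject H₀. No evidence of dependence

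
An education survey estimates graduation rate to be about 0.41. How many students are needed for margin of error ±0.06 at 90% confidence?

n = z²p(1-p)/E² = 1.645²×0.41×0.59/0.06² = 181.8 → n = 182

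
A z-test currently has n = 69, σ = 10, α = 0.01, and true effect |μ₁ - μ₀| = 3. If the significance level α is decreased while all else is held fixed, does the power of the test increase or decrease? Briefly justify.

Power decreases: a smaller α raises the critical value, so less of the H₁ sampling distribution falls in the rejection region.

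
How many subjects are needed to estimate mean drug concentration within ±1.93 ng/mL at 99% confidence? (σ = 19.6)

n = (z*σ/E)² = (2.576×19.6/1.93)² = 684.4 → n = 685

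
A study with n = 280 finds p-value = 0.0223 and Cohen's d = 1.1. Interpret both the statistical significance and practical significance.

Statistically significant (p = 0.0223 < 0.05). Cohen's d = 1.1 indicates a large effect size. Both statistical and practical significance should be considered.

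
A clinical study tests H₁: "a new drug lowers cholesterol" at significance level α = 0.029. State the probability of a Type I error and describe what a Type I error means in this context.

P(Type I error) = α = 0.029. A Type I error is rejecting H₀ when H₀ is actually true (false positive) — here, concluding that a new drug lowers cholesterol when in fact this is not the case. Consequence: approving an ineffective drug — patients take a useless medication and may skip effective alternatives.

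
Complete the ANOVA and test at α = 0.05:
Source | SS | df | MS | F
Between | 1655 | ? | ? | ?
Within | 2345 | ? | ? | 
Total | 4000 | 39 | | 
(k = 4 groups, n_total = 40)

df_between = 3, df_within = 36. MS_between = 551.67, MS_within = 65.14. F = 8.469, F_crit ≈ 2.866. Reject H₀.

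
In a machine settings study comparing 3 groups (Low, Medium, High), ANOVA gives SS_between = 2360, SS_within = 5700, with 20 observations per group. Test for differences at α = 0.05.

df_between = 2, df_within = 57. F = MS_between/MS_within = 1180.0/100.0 = 11.8. F_crit ≈ 3.159. Reject H₀. At least one mean differs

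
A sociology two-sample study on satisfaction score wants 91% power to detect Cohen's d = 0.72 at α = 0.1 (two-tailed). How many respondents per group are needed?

z_{α/2} = 1.645, z_β = Φ⁻¹(0.91) = 1.341. For medium effect (d = 0.72): n per group = 2(z_{α/2} + z_β)²/d² = 2(1.645 + 1.341)²/0.72² = 34.4 → 35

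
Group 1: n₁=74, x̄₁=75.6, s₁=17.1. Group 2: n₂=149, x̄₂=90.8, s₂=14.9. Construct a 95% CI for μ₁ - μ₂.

Difference = -15.2. SE = √(17.1²/74 + 14.9²/149) = 2.333. CI = (-19.77, -10.63)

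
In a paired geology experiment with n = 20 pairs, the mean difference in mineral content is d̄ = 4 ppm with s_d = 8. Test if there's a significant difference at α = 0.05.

t = d̄/(s_d/√n) = 4/(8/√20) = 2.236. df = 19, critical t = ±2.093. Reject H₀.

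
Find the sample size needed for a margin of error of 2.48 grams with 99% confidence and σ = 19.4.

n = (z*σ/E)² = (2.576×19.4/2.48)² = 406.1 → n = 407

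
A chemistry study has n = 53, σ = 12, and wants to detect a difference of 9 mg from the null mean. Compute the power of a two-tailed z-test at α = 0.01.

SE = σ/√n = 12/√53 = 1.648. Non-centrality λ = d/SE = 9/1.648 = 5.46. Power ≈ Φ(λ - z_{α/2}) = Φ(5.46 - 2.576) = Φ(2.884) = 0.998.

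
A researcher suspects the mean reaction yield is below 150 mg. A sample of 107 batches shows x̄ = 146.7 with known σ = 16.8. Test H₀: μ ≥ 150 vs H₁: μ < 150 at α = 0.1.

z = -2.032. Critical value: -1.28. Reject H₀.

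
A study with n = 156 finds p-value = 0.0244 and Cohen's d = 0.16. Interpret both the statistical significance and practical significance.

Statistically significant (p = 0.0244 < 0.05). Cohen's d = 0.16 indicates a very small effect size. Both statistical and practical significance should be considered.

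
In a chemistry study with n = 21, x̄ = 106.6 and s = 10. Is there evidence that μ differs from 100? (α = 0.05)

t = (x̄ - μ₀)/(s/√n) = (106.6 - 100)/(10/√21) = 3.024. df = 20, critical t = ±2.086. Reject H₀.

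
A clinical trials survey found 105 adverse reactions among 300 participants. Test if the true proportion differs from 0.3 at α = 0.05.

p̂ = 0.35, p₀ = 0.3. z = (p̂ - p₀)/√(p₀(1-p₀)/n) = 1.89. Critical: ±1.96. Fail to reject H₀.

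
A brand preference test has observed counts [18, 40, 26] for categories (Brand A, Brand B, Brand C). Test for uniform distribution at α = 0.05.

Expected = 28 each. χ² = Σ(O-E)²/E = 8.857. df = 2, critical value = 5.991. Reject H₀.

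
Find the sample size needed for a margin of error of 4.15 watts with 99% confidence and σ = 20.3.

n = (z*σ/E)² = (2.576×20.3/4.15)² = 158.8 → n = 159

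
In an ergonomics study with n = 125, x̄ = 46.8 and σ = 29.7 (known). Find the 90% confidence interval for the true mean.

CI = x̄ ± z*(σ/√n) = 46.8 ± 1.645(29.7/√125) = 46.8 ± 4.37 = (42.43, 51.17)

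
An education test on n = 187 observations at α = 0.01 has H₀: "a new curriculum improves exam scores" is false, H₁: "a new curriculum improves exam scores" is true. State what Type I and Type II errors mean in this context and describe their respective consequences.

Type I (false positive): concluding that a new curriculum improves exam scores when it is not — adopting a curriculum that gives no real benefit — disruption for nothing. Type II (false negative): failing to conclude that a new curriculum improves exam scores when it is — keeping the old curriculum when the new one would have helped students. Which is costlier depends on domain priorities and is a judgement call rather than a statistical fact.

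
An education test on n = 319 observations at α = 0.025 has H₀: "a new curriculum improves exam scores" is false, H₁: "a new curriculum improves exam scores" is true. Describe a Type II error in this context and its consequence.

Type II error: failing to reject H₀ when it is false — concluding that a new curriculum improves exam scores is not supported when in fact it is. Consequence: keeping the old curriculum when the new one would have helped students.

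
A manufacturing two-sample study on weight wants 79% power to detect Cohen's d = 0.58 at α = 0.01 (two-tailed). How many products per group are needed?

z_{α/2} = 2.576, z_β = Φ⁻¹(0.79) = 0.806. For medium effect (d = 0.58): n per group = 2(z_{α/2} + z_β)²/d² = 2(2.576 + 0.806)²/0.58² = 68.002 → 69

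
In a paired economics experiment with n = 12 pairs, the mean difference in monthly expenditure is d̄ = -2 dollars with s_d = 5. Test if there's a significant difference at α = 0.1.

t = d̄/(s_d/√n) = -2/(5/√12) = -1.386. df = 11, critical t = ±1.796. Fail to reject H₀.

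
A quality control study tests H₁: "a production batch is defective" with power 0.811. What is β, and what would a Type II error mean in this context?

β = 1 - power = 1 - 0.811 = 0.189. A Type II error is failing to reject H₀ when H₀ is false (false negative) — here, failing to conclude that a production batch is defective when in fact it is true. Consequence: shipping a defective batch — faulty products reach customers.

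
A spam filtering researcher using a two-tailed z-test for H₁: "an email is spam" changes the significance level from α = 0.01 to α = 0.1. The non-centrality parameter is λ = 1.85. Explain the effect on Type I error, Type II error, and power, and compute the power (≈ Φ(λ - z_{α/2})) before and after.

Increasing α from 0.01 to 0.1:
• Type I error rate increases (α is the Type I rate by definition).
• Critical value moves from z_{α/2} = 2.576 to 1.645, so power = Φ(λ - z_{α/2}) goes from Φ(1.85 - 2.576) = 0.234 to Φ(1.85 - 1.645) = 0.581.
• Type II error rate β = 1 - power therefore decreases (0.766 → 0.419).
Appropriate when false negatives are costly — here, a spam email lands in the inbox.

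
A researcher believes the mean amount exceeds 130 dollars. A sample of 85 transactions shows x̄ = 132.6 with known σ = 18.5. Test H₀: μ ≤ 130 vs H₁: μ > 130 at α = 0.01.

z = 1.296. Critical value: 2.33. Fail to reject H₀.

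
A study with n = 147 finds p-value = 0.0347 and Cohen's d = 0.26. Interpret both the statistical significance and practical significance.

Statistically significant (p = 0.0347 < 0.05). Cohen's d = 0.26 indicates a small effect size. Both statistical and practical significance should be considered.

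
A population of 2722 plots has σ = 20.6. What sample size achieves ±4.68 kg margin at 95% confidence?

Without FPC: n₀ = (1.96×20.6/4.68)² = 74.431. With FPC: n = n₀N/(n₀+N-1) = 72.5 → n = 73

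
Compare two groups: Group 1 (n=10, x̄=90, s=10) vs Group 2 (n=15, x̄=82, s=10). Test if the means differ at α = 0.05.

Pooled sp = 10.0. t = 1.96, df = 23. Critical t = ±2.069. Fail to reject H₀.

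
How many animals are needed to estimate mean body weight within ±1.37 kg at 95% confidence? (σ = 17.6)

n = (z*σ/E)² = (1.96×17.6/1.37)² = 634.01 → n = 635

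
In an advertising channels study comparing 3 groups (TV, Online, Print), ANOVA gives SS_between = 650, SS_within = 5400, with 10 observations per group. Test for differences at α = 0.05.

df_between = 2, df_within = 27. F = MS_between/MS_within = 325.0/200.0 = 1.625. F_crit ≈ 3.354. Fail to reject H₀.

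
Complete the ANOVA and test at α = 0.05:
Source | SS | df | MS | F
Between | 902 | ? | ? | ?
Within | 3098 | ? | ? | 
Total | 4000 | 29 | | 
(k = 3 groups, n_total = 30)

df_between = 2, df_within = 27. MS_between = 451.0, MS_within = 114.74. F = 3.931, F_crit ≈ 3.354. Reject H₀.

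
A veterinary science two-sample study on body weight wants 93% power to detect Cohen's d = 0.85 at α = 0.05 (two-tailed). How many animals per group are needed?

z_{α/2} = 1.96, z_β = Φ⁻¹(0.93) = 1.476. For large effect (d = 0.85): n per group = 2(z_{α/2} + z_β)²/d² = 2(1.96 + 1.476)²/0.85² = 32.7 → 33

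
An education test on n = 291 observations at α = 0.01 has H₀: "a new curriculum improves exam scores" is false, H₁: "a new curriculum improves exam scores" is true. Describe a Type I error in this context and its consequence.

Type I error: rejecting H₀ when it is true — concluding that a new curriculum improves exam scores when in fact it is not. Consequence: adopting a curriculum that gives no real benefit — disruption for nothing.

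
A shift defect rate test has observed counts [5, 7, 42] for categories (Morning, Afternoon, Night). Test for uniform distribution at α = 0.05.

Expected = 18 each. χ² = Σ(O-E)²/E = 48.111. df = 2, critical value = 5.991. Reject H₀.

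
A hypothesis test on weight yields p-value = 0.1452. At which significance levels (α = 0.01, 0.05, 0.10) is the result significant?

p = 0.1452. Not significant at any of the given levels.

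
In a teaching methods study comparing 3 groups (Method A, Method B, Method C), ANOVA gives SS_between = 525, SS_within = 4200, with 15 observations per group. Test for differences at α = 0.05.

df_between = 2, df_within = 42. F = MS_between/MS_within = 262.5/100.0 = 2.625. F_crit ≈ 3.22. Fail to reject H₀.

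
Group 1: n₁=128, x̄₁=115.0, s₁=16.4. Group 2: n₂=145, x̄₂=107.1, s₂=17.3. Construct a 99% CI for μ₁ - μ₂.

Difference = 7.9. SE = √(16.4²/128 + 17.3²/145) = 2.041. CI = (2.64, 13.16)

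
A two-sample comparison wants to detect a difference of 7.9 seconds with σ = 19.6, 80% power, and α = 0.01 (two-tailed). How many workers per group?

n per group = 2(z_α/2 + z_β)²σ²/d² = 2×(2.576 + 0.84)²×19.6²/7.9² = 143.7 → n = 144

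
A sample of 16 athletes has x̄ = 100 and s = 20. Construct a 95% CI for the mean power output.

CI = x̄ ± t*(s/√n) = 100 ± 2.131(20/√16) = (89.34, 110.66)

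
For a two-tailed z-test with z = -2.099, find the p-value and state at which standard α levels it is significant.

p = 2·P(Z > |-2.099|) = 2·(1 - Φ(2.099)) ≈ 0.0358. Significant at α = 0.1; Significant at α = 0.05.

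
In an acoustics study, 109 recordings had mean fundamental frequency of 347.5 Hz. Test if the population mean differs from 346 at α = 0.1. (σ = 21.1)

z = (x̄ - μ₀)/(σ/√n) = (347.5 - 346)/(21.1/√109) = 0.742. Critical value: ±1.645. Since |0.742| ≤ 1.645, Fail to reject H₀.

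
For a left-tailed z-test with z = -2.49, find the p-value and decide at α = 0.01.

p = P(Z < -2.49) = Φ(-2.49) ≈ 0.0064. Since p < 0.01, reject H₀ (significant) at α = 0.01.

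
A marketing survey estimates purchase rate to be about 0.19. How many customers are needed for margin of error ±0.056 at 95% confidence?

n = z²p(1-p)/E² = 1.96²×0.19×0.81/0.056² = 188.5 → n = 189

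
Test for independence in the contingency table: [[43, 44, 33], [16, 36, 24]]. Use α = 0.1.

χ² = 4.949. df = 2, critical = 4.605. Reject H₀. Variables are dependent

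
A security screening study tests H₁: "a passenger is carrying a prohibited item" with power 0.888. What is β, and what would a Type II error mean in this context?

β = 1 - power = 1 - 0.888 = 0.112. A Type II error is failing to reject H₀ when H₀ is false (false negative) — here, failing to conclude that a passenger is carrying a prohibited item when in fact it is true. Consequence: letting a prohibited item through — security breach.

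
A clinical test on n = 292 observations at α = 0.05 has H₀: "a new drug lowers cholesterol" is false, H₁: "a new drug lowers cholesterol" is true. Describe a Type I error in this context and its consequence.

Type I error: rejecting H₀ when it is true — concluding that a new drug lowers cholesterol when in fact it is not. Consequence: approving an ineffective drug — patients take a useless medication and may skip effective alternatives.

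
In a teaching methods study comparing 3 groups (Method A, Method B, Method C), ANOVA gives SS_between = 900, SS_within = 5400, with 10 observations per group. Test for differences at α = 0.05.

df_between = 2, df_within = 27. F = MS_between/MS_within = 450.0/200.0 = 2.25. F_crit ≈ 3.354. Fail to reject H₀.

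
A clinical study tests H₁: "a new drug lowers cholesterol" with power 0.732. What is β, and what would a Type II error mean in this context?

β = 1 - power = 1 - 0.732 = 0.268. A Type II error is failing to reject H₀ when H₀ is false (false negative) — here, failing to conclude that a new drug lowers cholesterol when in fact it is true. Consequence: shelving an effective drug — patients miss out on a treatment that would have helped.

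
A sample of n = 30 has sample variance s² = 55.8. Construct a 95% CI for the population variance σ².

df = 29. χ²_{0.025} = 45.722, χ²_{0.975} = 16.047. CI for σ² = ((n-1)s²/χ²_{α/2}, (n-1)s²/χ²_{1-α/2}) = (29·55.8/45.722, 29·55.8/16.047) = (35.39, 100.84)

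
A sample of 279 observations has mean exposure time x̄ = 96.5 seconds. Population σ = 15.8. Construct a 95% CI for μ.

CI = x̄ ± z*(σ/√n) = 96.5 ± 1.96(15.8/√279) = 96.5 ± 1.85 = (94.65, 98.35)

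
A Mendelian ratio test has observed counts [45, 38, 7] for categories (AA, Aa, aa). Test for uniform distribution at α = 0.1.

Expected = 30 each. χ² = Σ(O-E)²/E = 27.267. df = 2, critical value = 4.605. Reject H₀.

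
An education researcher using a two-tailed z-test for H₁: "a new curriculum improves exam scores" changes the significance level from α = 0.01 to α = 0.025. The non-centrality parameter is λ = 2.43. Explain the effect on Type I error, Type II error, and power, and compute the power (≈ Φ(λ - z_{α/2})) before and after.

Increasing α from 0.01 to 0.025:
• Type I error rate increases (α is the Type I rate by definition).
• Critical value moves from z_{α/2} = 2.576 to 2.241, so power = Φ(λ - z_{α/2}) goes from Φ(2.43 - 2.576) = 0.442 to Φ(2.43 - 2.241) = 0.575.
• Type II error rate β = 1 - power therefore decreases (0.558 → 0.425).
Appropriate when false negatives are costly — here, keeping the old curriculum when the new one would have helped students.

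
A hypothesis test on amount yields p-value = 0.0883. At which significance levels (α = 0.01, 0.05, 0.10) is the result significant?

p = 0.0883. Significant at: α = 0.1.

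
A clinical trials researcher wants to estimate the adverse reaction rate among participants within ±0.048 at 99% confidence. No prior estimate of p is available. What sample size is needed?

Conservative approach: use p = 0.5 (maximizes p(1-p) = 0.25). n = z²(0.25)/E² = 2.576²×0.25/0.048² = 720.03 → n = 721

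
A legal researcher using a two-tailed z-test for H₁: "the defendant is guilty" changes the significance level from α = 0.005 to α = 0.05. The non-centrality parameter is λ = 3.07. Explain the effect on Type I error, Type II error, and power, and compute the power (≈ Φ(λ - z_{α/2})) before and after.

Increasing α from 0.005 to 0.05:
• Type I error rate increases (α is the Type I rate by definition).
• Critical value moves from z_{α/2} = 2.807 to 1.96, so power = Φ(λ - z_{α/2}) goes from Φ(3.07 - 2.807) = 0.604 to Φ(3.07 - 1.96) = 0.867.
• Type II error rate β = 1 - power therefore decreases (0.396 → 0.133).
Appropriate when false negatives are costly — here, acquitting a guilty person.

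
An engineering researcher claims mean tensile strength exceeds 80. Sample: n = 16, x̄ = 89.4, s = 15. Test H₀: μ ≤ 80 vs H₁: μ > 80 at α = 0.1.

t = (89.4 - 80)/(15/√16) = 2.507, df = 15. Critical t = 1.341. Reject H₀.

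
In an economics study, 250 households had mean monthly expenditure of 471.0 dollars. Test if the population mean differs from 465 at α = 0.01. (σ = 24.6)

z = (x̄ - μ₀)/(σ/√n) = (471.0 - 465)/(24.6/√250) = 3.856. Critical value: ±2.576. Since |3.856| > 2.576, Reject H₀.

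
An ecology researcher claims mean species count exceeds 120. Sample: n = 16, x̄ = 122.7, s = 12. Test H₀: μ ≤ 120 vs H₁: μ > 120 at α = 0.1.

t = (122.7 - 120)/(12/√16) = 0.9, df = 15. Critical t = 1.341. Fail to reject H₀.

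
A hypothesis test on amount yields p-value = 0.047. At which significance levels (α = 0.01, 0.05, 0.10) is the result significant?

p = 0.047. Significant at: α = 0.05, 0.1.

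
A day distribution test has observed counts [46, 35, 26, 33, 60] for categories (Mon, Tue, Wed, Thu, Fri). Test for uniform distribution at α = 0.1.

Expected = 40 each. χ² = Σ(O-E)²/E = 17.65. df = 4, critical value = 7.779. Reject H₀.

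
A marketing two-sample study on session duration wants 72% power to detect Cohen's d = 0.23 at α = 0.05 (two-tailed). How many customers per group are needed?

z_{α/2} = 1.96, z_β = Φ⁻¹(0.72) = 0.583. For small effect (d = 0.23): n per group = 2(z_{α/2} + z_β)²/d² = 2(1.96 + 0.583)²/0.23² = 244.5 → 245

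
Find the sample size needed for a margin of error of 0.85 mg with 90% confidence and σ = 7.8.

n = (z*σ/E)² = (1.645×7.8/0.85)² = 227.9 → n = 228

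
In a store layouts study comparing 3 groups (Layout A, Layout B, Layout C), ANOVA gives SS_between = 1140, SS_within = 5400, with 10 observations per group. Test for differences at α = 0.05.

df_between = 2, df_within = 27. F = MS_between/MS_within = 570.0/200.0 = 2.85. F_crit ≈ 3.354. Fail to reject H₀.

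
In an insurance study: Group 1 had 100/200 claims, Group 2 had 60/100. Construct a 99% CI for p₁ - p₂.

p̂₁ = 0.5, p̂₂ = 0.6. Difference = -0.1. CI = (-0.256, 0.056)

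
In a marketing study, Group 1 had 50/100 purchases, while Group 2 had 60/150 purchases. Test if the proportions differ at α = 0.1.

p̂₁ = 0.5, p̂₂ = 0.4, pooled p̂ = 0.44. z = 1.56. Critical: ±1.645. Fail to reject H₀.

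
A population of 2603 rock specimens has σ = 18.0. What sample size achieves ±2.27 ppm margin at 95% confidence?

Without FPC: n₀ = (1.96×18.0/2.27)² = 241.549. With FPC: n = n₀N/(n₀+N-1) = 221.1 → n = 222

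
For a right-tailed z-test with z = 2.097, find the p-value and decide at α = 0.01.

p = P(Z > 2.097) = 1 - Φ(2.097) ≈ 0.018. Since p ≥ 0.01, fail to reject H₀ (not significant) at α = 0.01.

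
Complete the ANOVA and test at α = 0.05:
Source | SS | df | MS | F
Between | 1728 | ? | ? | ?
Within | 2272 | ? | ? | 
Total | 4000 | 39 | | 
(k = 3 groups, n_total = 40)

df_between = 2, df_within = 37. MS_between = 864.0, MS_within = 61.41. F = 14.07, F_crit ≈ 3.252. Reject H₀.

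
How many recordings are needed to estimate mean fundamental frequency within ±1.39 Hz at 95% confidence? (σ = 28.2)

n = (z*σ/E)² = (1.96×28.2/1.39)² = 1581.2 → n = 1582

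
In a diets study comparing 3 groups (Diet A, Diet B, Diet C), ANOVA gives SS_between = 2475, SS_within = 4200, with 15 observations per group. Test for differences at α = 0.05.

df_between = 2, df_within = 42. F = MS_between/MS_within = 1237.5/100.0 = 12.375. F_crit ≈ 3.22. Reject H₀. At least one mean differs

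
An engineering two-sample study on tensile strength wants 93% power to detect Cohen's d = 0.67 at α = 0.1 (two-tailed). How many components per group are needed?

z_{α/2} = 1.645, z_β = Φ⁻¹(0.93) = 1.476. For medium effect (d = 0.67): n per group = 2(z_{α/2} + z_β)²/d² = 2(1.645 + 1.476)²/0.67² = 43.4 → 44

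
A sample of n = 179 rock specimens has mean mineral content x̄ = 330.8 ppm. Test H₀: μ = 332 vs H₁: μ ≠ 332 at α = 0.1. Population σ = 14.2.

z = (x̄ - μ₀)/(σ/√n) = (330.8 - 332)/(14.2/√179) = -1.131. Critical value: ±1.645. Since |-1.131| ≤ 1.645, Fail to reject H₀.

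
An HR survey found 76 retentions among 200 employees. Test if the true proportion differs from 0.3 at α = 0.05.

p̂ = 0.38, p₀ = 0.3. z = (p̂ - p₀)/√(p₀(1-p₀)/n) = 2.469. Critical: ±1.96. Reject H₀.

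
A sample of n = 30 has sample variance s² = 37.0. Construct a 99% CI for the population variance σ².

df = 29. χ²_{0.005} = 52.336, χ²_{0.995} = 13.121. CI for σ² = ((n-1)s²/χ²_{α/2}, (n-1)s²/χ²_{1-α/2}) = (29·37.0/52.336, 29·37.0/13.121) = (20.5, 81.78)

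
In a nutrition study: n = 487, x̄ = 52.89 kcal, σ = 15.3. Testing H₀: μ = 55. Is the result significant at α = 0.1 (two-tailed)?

z = (52.89 - 55)/(15.3/√487) = -3.043. Since |z| > 1.645, significant at α = 0.1.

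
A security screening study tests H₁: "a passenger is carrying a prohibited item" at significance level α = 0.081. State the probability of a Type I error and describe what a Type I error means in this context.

P(Type I error) = α = 0.081. A Type I error is rejecting H₀ when H₀ is actually true (false positive) — here, concluding that a passenger is carrying a prohibited item when in fact this is not the case. Consequence: detaining an innocent passenger — delay and inconvenience.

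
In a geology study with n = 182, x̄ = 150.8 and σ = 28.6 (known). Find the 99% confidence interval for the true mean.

CI = x̄ ± z*(σ/√n) = 150.8 ± 2.576(28.6/√182) = 150.8 ± 5.46 = (145.34, 156.26)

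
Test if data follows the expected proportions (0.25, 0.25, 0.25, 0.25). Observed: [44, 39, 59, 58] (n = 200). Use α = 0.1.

Expected: [50.0, 50.0, 50.0, 50.0]. χ² = 6.04. df = 3, critical = 6.251. Fail to reject H₀.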